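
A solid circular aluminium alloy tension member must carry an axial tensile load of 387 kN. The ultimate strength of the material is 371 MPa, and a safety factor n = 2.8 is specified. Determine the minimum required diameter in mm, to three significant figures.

d = 61.0 mm

Allowable stress σ_allow = 371/2.8 = 132.5 MPa.
Required area A = F/σ_allow = 387000/132.5 = 2921 mm².
A = πd²/4 → d = √(4A/π) = 60.98 mm.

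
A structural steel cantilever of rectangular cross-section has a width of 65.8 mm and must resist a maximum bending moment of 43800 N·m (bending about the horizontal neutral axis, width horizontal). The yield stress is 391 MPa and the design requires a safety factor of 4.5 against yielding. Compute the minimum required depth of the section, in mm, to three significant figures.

σ_allow = 391/4.5 = 86.89 MPa.
For a rectangular section σ = 6M/(bh²), so h² = 6M/(b σ_allow) = 6×4.3800×10^7/(65.8×86.89) = 45970 mm².
h = 214.4 mm.

h = 214 mm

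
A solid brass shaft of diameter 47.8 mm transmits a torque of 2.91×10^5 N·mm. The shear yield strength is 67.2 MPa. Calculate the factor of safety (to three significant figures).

τ = 16T/(πd³) = 16×291000/(π×47.8³) = 13.57 MPa.
n = τ_limit/τ = 67.2/13.57 = 4.952.

n = 4.95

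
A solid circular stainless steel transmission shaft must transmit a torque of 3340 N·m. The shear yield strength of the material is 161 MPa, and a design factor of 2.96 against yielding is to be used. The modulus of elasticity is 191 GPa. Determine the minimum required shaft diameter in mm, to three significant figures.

Allowable shear stress τ_allow = 161/2.96 = 54.39 MPa.
For a solid shaft τ = 16T/(πd³), so d³ = 16T/(π τ_allow) = 16×3340000/(π×54.39) = 312700 mm³.
d = (312700)^(1/3) = 67.88 mm.

d = 67.9 mm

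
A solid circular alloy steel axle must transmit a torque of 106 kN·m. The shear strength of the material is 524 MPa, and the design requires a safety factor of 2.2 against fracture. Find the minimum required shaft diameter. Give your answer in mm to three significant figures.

Allowable shear stress τ_allow = 524/2.2 = 238.2 MPa.
For a solid shaft τ = 16T/(πd³), so d³ = 16T/(π τ_allow) = 16×1.0600×10^8/(π×238.2) = 2.267×10^6 mm³.
d = (2.267×10^6)^(1/3) = 131.4 mm.

d = 131 mm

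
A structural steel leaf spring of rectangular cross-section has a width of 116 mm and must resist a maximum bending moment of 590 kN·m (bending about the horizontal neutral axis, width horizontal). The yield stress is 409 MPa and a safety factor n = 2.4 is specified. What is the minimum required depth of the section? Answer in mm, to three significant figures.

h = 423 mm

σ_allow = 409/2.4 = 170.4 MPa.
For a rectangular section σ = 6M/(bh²), so h² = 6M/(b σ_allow) = 6×5.9000×10^8/(116×170.4) = 179100 mm².
h = 423.2 mm.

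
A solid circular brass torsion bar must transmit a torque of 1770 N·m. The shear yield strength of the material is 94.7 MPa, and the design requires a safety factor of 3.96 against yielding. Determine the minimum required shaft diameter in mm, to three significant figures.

d = 72.2 mm

Allowable shear stress τ_allow = 94.7/3.96 = 23.91 MPa.
For a solid shaft τ = 16T/(πd³), so d³ = 16T/(π τ_allow) = 16×1770000/(π×23.91) = 377000 mm³.
d = (377000)^(1/3) = 72.24 mm.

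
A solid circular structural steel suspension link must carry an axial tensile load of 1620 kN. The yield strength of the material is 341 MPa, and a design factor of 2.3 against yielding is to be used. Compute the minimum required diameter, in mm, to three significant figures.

d = 118 mm

Allowable stress σ_allow = 341/2.3 = 148.3 MPa.
Required area A = F/σ_allow = 1620000/148.3 = 10930 mm².
A = πd²/4 → d = √(4A/π) = 118.0 mm.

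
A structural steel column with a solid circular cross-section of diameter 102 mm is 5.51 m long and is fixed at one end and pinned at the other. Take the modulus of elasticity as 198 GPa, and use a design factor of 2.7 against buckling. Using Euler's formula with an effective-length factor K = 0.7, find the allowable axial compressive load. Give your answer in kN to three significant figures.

P_allow = 259 kN

I = πd⁴/64 = π×102⁴/64 = 5.313×10^6 mm⁴.
Effective length L_e = KL = 0.7×5.51 m = 3857 mm.
Euler critical load P_cr = π²EI/L_e² = π²×198000×5.313×10^6/3857² = 698000 N.
P_allow = P_cr/n = 698000/2.7 = 258500 N.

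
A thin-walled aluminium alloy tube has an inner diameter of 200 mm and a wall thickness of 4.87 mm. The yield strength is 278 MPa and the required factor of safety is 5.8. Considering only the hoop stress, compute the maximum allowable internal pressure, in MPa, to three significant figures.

σ_allow = 278/5.8 = 47.93 MPa.
σ_h = pD/(2t) → p_allow = 2σ_allow t/D = 2×47.93×4.87/200 = 2.334 MPa.

p_allow = 2.33 MPa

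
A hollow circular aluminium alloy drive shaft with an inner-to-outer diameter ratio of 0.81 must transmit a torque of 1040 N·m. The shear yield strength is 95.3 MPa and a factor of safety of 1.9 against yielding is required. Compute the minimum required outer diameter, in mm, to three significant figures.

d_o = 57.0 mm

τ_allow = 95.3/1.9 = 50.16 MPa.
For a hollow shaft τ = 16T/[πd_o³(1−k⁴)] with k = 0.81, so 1−k⁴ = 0.5695.
d_o³ = 16T/[π τ_allow (1−k⁴)] = 16×1040000/(π×50.16×0.5695) = 185400 mm³.
d_o = 57.02 mm.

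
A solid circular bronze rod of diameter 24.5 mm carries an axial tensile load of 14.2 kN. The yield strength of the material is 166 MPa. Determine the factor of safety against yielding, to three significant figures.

A = πd²/4 = 471.4 mm².
σ = F/A = 14200/471.4 = 30.12 MPa.
n = 166/30.12 = 5.511.

n = 5.51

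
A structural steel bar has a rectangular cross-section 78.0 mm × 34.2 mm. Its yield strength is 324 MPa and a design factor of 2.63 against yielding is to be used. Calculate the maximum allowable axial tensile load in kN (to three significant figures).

σ_allow = 324/2.63 = 123.2 MPa.
A = 78.0×34.2 = 2668 mm².
F_allow = σ_allow × A = 123.2×2668 = 328600 N.

F_allow = 329 kN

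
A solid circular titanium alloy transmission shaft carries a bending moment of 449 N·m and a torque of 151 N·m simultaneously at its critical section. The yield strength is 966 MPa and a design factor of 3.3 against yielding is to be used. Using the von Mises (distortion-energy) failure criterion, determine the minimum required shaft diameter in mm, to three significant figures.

d = 25.3 mm

σ_allow = σ_y/n = 966/3.3 = 292.7 MPa.
For a solid shaft σ_b = 32M/(πd³) and τ = 16T/(πd³), so the von Mises stress is σ' = (16/πd³)·√(4M²+3T²).
√(4M²+3T²) = √(4×(449000)² + 3×(151000)²) = 935300 N·mm.
d³ = 16×935300/(π×292.7) = 16270 mm³.
d = 25.34 mm.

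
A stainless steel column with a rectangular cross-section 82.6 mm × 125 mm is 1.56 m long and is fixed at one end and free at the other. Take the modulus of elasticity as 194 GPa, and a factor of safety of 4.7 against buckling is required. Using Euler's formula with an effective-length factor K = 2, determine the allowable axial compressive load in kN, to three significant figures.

P_allow = 246 kN

Buckling occurs about the weak axis: I_min = h·b³/12 = 125×82.6³/12 = 5.870×10^6 mm⁴ (b = 82.6 mm is the smaller dimension).
Effective length L_e = KL = 2×1.56 m = 3120 mm.
Euler critical load P_cr = π²EI/L_e² = π²×194000×5.870×10^6/3120² = 1.155×10^6 N.
P_allow = P_cr/n = 1.155×10^6/4.7 = 245700 N.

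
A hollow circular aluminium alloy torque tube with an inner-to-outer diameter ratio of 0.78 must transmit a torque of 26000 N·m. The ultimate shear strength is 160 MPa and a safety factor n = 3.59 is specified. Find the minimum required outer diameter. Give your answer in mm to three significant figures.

d_o = 168 mm

τ_allow = 160/3.59 = 44.57 MPa.
For a hollow shaft τ = 16T/[πd_o³(1−k⁴)] with k = 0.78, so 1−k⁴ = 0.6298.
d_o³ = 16T/[π τ_allow (1−k⁴)] = 16×2.6000×10^7/(π×44.57×0.6298) = 4.717×10^6 mm³.
d_o = 167.7 mm.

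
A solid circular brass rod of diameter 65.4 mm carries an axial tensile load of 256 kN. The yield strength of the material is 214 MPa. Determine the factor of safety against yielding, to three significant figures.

n = 2.81

A = πd²/4 = 3359 mm².
σ = F/A = 256000/3359 = 76.21 MPa.
n = 214/76.21 = 2.808.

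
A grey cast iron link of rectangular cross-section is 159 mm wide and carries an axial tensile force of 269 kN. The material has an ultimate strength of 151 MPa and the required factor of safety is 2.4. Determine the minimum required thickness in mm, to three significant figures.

t = 26.9 mm

σ_allow = 151/2.4 = 62.92 MPa.
Required area A = F/σ_allow = 269000/62.92 = 4275 mm².
t = A/w = 4275/159 = 26.89 mm.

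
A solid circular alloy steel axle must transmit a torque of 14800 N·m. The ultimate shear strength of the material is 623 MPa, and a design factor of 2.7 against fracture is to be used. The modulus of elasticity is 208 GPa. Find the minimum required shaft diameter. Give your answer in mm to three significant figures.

Allowable shear stress τ_allow = 623/2.7 = 230.7 MPa.
For a solid shaft τ = 16T/(πd³), so d³ = 16T/(π τ_allow) = 16×1.4800×10^7/(π×230.7) = 326700 mm³.
d = (326700)^(1/3) = 68.87 mm.

d = 68.9 mm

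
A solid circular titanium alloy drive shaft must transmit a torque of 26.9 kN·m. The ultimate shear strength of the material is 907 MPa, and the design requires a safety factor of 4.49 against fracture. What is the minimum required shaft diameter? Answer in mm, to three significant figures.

Allowable shear stress τ_allow = 907/4.49 = 202.0 MPa.
For a solid shaft τ = 16T/(πd³), so d³ = 16T/(π τ_allow) = 16×2.6900×10^7/(π×202.0) = 678200 mm³.
d = (678200)^(1/3) = 87.86 mm.

d = 87.9 mm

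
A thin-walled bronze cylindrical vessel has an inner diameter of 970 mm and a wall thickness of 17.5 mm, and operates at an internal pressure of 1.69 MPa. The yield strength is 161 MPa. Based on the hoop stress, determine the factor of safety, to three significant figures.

σ_h = pD/(2t) = 1.69×970/(2×17.5) = 46.84 MPa.
n = 161/46.84 = 3.437.

n = 3.44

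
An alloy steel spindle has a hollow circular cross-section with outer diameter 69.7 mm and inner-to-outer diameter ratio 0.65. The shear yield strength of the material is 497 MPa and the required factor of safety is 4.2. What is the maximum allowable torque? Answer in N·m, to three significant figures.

T_allow = 6460 N·m

τ_allow = 497/4.2 = 118.3 MPa.
For a hollow shaft T_allow = τ_allow·πd_o³(1−k⁴)/16 with 1−k⁴ = 0.8215, so πd_o³(1−k⁴)/16 = 54620 mm³.
T_allow = 118.3×54620 = 6.463×10^6 N·mm = 6463 N·m.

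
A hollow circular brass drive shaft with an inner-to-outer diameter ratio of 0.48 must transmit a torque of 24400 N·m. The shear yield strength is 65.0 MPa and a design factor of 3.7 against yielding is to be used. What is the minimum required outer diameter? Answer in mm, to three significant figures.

d_o = 195 mm

τ_allow = 65.0/3.7 = 17.57 MPa.
For a hollow shaft τ = 16T/[πd_o³(1−k⁴)] with k = 0.48, so 1−k⁴ = 0.9469.
d_o³ = 16T/[π τ_allow (1−k⁴)] = 16×2.4400×10^7/(π×17.57×0.9469) = 7.470×10^6 mm³.
d_o = 195.5 mm.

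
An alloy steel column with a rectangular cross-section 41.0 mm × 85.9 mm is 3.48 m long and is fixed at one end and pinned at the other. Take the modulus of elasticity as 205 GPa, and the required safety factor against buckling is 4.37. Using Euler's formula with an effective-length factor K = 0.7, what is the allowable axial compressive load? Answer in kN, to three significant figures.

P_allow = 38.5 kN

Buckling occurs about the weak axis: I_min = h·b³/12 = 85.9×41.0³/12 = 493400 mm⁴ (b = 41.0 mm is the smaller dimension).
Effective length L_e = KL = 0.7×3.48 m = 2436 mm.
Euler critical load P_cr = π²EI/L_e² = π²×205000×493400/2436² = 168200 N.
P_allow = P_cr/n = 168200/4.37 = 38490 N.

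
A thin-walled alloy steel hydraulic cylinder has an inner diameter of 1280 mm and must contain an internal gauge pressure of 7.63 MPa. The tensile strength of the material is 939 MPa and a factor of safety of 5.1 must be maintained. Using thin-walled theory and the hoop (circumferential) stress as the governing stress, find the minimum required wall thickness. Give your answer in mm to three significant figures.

t = 26.5 mm

σ_allow = 939/5.1 = 184.1 MPa.
Hoop stress σ_h = pD/(2t), so t = pD/(2σ_allow) = 7.63×1280/(2×184.1) = 26.52 mm.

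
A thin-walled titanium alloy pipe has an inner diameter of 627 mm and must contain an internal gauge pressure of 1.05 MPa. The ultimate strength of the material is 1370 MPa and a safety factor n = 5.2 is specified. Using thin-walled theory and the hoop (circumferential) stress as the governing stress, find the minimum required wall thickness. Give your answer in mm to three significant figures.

σ_allow = 1370/5.2 = 263.5 MPa.
Hoop stress σ_h = pD/(2t), so t = pD/(2σ_allow) = 1.05×627/(2×263.5) = 1.249 mm.

t = 1.25 mm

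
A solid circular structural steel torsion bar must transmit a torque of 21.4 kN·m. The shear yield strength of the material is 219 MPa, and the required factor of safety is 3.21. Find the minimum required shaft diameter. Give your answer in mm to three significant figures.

Allowable shear stress τ_allow = 219/3.21 = 68.22 MPa.
For a solid shaft τ = 16T/(πd³), so d³ = 16T/(π τ_allow) = 16×2.1400×10^7/(π×68.22) = 1.598×10^6 mm³.
d = (1.598×10^6)^(1/3) = 116.9 mm.

d = 117 mm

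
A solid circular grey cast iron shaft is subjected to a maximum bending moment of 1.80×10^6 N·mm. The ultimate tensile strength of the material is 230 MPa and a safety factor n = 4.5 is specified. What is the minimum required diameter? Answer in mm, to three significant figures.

d = 71.1 mm

σ_allow = 230/4.5 = 51.11 MPa.
For a solid circular section σ = 32M/(πd³), so d³ = 32M/(π σ_allow) = 32×1800000/(π×51.11) = 358700 mm³.
d = 71.05 mm.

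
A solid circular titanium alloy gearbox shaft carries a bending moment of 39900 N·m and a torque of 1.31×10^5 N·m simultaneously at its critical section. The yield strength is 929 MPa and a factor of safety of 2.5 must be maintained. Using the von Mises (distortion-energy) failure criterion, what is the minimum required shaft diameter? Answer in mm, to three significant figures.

σ_allow = σ_y/n = 929/2.5 = 371.6 MPa.
For a solid shaft σ_b = 32M/(πd³) and τ = 16T/(πd³), so the von Mises stress is σ' = (16/πd³)·√(4M²+3T²).
√(4M²+3T²) = √(4×(3.990×10^7)² + 3×(1.310×10^8)²) = 2.405×10^8 N·mm.
d³ = 16×2.405×10^8/(π×371.6) = 3.296×10^6 mm³.
d = 148.8 mm.

d = 149 mm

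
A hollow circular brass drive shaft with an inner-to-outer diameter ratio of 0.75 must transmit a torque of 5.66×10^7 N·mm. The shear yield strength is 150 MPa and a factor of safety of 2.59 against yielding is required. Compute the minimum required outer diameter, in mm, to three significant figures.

d_o = 194 mm

τ_allow = 150/2.59 = 57.92 MPa.
For a hollow shaft τ = 16T/[πd_o³(1−k⁴)] with k = 0.75, so 1−k⁴ = 0.6836.
d_o³ = 16T/[π τ_allow (1−k⁴)] = 16×5.6600×10^7/(π×57.92×0.6836) = 7.281×10^6 mm³.
d_o = 193.8 mm.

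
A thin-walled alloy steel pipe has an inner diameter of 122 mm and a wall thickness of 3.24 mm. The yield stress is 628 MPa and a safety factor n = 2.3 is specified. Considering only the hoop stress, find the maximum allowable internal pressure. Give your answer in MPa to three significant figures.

p_allow = 14.5 MPa

σ_allow = 628/2.3 = 273.0 MPa.
σ_h = pD/(2t) → p_allow = 2σ_allow t/D = 2×273.0×3.24/122 = 14.50 MPa.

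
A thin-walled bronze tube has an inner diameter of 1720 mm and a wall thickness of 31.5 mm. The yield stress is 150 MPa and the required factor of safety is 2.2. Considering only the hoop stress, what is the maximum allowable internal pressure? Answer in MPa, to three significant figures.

p_allow = 2.50 MPa

σ_allow = 150/2.2 = 68.18 MPa.
σ_h = pD/(2t) → p_allow = 2σ_allow t/D = 2×68.18×31.5/1720 = 2.497 MPa.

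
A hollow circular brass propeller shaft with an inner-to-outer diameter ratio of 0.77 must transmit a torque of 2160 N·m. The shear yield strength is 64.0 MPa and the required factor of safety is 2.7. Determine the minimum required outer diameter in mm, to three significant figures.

τ_allow = 64.0/2.7 = 23.70 MPa.
For a hollow shaft τ = 16T/[πd_o³(1−k⁴)] with k = 0.77, so 1−k⁴ = 0.6485.
d_o³ = 16T/[π τ_allow (1−k⁴)] = 16×2160000/(π×23.70×0.6485) = 715700 mm³.
d_o = 89.45 mm.

d_o = 89.4 mm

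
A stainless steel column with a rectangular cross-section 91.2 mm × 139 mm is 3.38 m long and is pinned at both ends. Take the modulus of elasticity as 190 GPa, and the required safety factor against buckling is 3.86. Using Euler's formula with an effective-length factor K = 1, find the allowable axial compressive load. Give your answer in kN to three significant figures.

Buckling occurs about the weak axis: I_min = h·b³/12 = 139×91.2³/12 = 8.787×10^6 mm⁴ (b = 91.2 mm is the smaller dimension).
Effective length L_e = KL = 1×3.38 m = 3380 mm.
Euler critical load P_cr = π²EI/L_e² = π²×190000×8.787×10^6/3380² = 1.442×10^6 N.
P_allow = P_cr/n = 1.442×10^6/3.86 = 373600 N.

P_allow = 374 kN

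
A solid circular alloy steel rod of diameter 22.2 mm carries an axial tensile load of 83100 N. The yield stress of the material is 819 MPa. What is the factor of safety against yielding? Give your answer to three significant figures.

n = 3.81

A = πd²/4 = 387.1 mm².
σ = F/A = 83100/387.1 = 214.7 MPa.
n = 819/214.7 = 3.815.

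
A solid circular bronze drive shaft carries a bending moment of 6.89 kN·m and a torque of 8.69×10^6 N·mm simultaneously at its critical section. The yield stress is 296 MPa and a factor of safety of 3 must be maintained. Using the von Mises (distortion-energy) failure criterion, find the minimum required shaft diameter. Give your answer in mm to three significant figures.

d = 102 mm

σ_allow = σ_y/n = 296/3 = 98.67 MPa.
For a solid shaft σ_b = 32M/(πd³) and τ = 16T/(πd³), so the von Mises stress is σ' = (16/πd³)·√(4M²+3T²).
√(4M²+3T²) = √(4×(6.890×10^6)² + 3×(8.690×10^6)²) = 2.041×10^7 N·mm.
d³ = 16×2.041×10^7/(π×98.67) = 1.053×10^6 mm³.
d = 101.7 mm.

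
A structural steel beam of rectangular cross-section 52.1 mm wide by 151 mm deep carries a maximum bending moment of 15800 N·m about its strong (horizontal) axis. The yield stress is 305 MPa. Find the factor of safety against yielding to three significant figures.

Section modulus S = bh²/6 = 52.1×151²/6 = 198000 mm³.
σ = M/S = 1.5800×10^7/198000 = 79.80 MPa.
n = 305/79.80 = 3.822.

n = 3.82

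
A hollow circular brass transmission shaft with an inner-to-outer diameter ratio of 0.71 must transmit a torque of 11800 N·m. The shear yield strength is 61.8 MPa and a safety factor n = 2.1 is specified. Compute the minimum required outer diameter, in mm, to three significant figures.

d_o = 140 mm

τ_allow = 61.8/2.1 = 29.43 MPa.
For a hollow shaft τ = 16T/[πd_o³(1−k⁴)] with k = 0.71, so 1−k⁴ = 0.7459.
d_o³ = 16T/[π τ_allow (1−k⁴)] = 16×1.1800×10^7/(π×29.43×0.7459) = 2.738×10^6 mm³.
d_o = 139.9 mm.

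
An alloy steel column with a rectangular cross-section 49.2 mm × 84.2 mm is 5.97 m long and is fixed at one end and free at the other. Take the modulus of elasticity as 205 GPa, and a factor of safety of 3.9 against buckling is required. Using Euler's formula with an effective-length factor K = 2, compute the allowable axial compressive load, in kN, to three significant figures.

P_allow = 3.04 kN

Buckling occurs about the weak axis: I_min = h·b³/12 = 84.2×49.2³/12 = 835700 mm⁴ (b = 49.2 mm is the smaller dimension).
Effective length L_e = KL = 2×5.97 m = 11940 mm.
Euler critical load P_cr = π²EI/L_e² = π²×205000×835700/11940² = 11860 N.
P_allow = P_cr/n = 11860/3.9 = 3041 N.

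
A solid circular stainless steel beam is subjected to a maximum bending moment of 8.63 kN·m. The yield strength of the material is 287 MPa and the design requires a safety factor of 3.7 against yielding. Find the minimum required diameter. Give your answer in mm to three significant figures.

σ_allow = 287/3.7 = 77.57 MPa.
For a solid circular section σ = 32M/(πd³), so d³ = 32M/(π σ_allow) = 32×8630000/(π×77.57) = 1.133×10^6 mm³.
d = 104.3 mm.

d = 104 mm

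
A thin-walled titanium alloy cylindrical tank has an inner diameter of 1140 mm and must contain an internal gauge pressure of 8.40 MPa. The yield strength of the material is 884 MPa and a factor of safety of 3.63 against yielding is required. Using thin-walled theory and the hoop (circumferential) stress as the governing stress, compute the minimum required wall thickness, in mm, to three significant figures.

t = 19.7 mm

σ_allow = 884/3.63 = 243.5 MPa.
Hoop stress σ_h = pD/(2t), so t = pD/(2σ_allow) = 8.40×1140/(2×243.5) = 19.66 mm.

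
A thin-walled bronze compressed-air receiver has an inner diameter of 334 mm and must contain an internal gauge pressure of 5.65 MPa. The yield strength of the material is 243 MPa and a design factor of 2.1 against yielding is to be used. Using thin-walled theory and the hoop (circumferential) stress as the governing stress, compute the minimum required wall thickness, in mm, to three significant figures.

t = 8.15 mm

σ_allow = 243/2.1 = 115.7 MPa.
Hoop stress σ_h = pD/(2t), so t = pD/(2σ_allow) = 5.65×334/(2×115.7) = 8.154 mm.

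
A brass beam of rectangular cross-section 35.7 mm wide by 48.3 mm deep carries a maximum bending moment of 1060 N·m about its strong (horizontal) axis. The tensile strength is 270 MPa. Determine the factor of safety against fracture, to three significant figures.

n = 3.54

Section modulus S = bh²/6 = 35.7×48.3²/6 = 13880 mm³.
σ = M/S = 1060000/13880 = 76.37 MPa.
n = 270/76.37 = 3.536.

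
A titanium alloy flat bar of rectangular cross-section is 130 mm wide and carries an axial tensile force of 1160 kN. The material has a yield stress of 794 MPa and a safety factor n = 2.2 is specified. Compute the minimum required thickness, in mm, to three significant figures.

t = 24.7 mm

σ_allow = 794/2.2 = 360.9 MPa.
Required area A = F/σ_allow = 1160000/360.9 = 3214 mm².
t = A/w = 3214/130 = 24.72 mm.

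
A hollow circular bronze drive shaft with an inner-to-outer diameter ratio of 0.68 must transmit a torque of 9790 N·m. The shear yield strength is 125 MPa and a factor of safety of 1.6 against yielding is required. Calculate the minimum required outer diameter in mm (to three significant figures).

d_o = 93.3 mm

τ_allow = 125/1.6 = 78.12 MPa.
For a hollow shaft τ = 16T/[πd_o³(1−k⁴)] with k = 0.68, so 1−k⁴ = 0.7862.
d_o³ = 16T/[π τ_allow (1−k⁴)] = 16×9790000/(π×78.12×0.7862) = 811800 mm³.
d_o = 93.29 mm.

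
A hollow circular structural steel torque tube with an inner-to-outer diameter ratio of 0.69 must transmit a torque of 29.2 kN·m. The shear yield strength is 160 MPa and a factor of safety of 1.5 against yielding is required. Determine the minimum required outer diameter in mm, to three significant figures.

d_o = 122 mm

τ_allow = 160/1.5 = 106.7 MPa.
For a hollow shaft τ = 16T/[πd_o³(1−k⁴)] with k = 0.69, so 1−k⁴ = 0.7733.
d_o³ = 16T/[π τ_allow (1−k⁴)] = 16×2.9200×10^7/(π×106.7×0.7733) = 1.803×10^6 mm³.
d_o = 121.7 mm.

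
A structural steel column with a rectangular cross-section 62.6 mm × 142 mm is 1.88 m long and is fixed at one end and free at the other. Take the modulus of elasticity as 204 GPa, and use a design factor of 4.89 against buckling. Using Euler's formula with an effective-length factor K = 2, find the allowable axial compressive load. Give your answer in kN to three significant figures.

P_allow = 84.5 kN

Buckling occurs about the weak axis: I_min = h·b³/12 = 142×62.6³/12 = 2.903×10^6 mm⁴ (b = 62.6 mm is the smaller dimension).
Effective length L_e = KL = 2×1.88 m = 3760 mm.
Euler critical load P_cr = π²EI/L_e² = π²×204000×2.903×10^6/3760² = 413400 N.
P_allow = P_cr/n = 413400/4.89 = 84540 N.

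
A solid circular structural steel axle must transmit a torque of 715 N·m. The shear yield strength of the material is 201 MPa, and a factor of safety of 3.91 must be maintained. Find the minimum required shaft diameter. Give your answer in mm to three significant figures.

Allowable shear stress τ_allow = 201/3.91 = 51.41 MPa.
For a solid shaft τ = 16T/(πd³), so d³ = 16T/(π τ_allow) = 16×715000/(π×51.41) = 70840 mm³.
d = (70840)^(1/3) = 41.38 mm.

d = 41.4 mm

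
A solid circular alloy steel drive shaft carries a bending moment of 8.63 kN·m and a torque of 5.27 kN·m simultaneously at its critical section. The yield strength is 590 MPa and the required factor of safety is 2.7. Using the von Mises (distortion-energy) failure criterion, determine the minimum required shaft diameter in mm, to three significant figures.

σ_allow = σ_y/n = 590/2.7 = 218.5 MPa.
For a solid shaft σ_b = 32M/(πd³) and τ = 16T/(πd³), so the von Mises stress is σ' = (16/πd³)·√(4M²+3T²).
√(4M²+3T²) = √(4×(8.630×10^6)² + 3×(5.270×10^6)²) = 1.953×10^7 N·mm.
d³ = 16×1.953×10^7/(π×218.5) = 455100 mm³.
d = 76.92 mm.

d = 76.9 mm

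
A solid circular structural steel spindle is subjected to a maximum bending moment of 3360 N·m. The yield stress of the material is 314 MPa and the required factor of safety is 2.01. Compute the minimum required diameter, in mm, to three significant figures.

σ_allow = 314/2.01 = 156.2 MPa.
For a solid circular section σ = 32M/(πd³), so d³ = 32M/(π σ_allow) = 32×3360000/(π×156.2) = 219100 mm³.
d = 60.28 mm.

d = 60.3 mm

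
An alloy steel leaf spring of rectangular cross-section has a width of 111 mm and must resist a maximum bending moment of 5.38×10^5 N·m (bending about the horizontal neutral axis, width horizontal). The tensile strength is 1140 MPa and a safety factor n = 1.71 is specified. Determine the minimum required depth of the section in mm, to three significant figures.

σ_allow = 1140/1.71 = 666.7 MPa.
For a rectangular section σ = 6M/(bh²), so h² = 6M/(b σ_allow) = 6×5.3800×10^8/(111×666.7) = 43620 mm².
h = 208.9 mm.

h = 209 mm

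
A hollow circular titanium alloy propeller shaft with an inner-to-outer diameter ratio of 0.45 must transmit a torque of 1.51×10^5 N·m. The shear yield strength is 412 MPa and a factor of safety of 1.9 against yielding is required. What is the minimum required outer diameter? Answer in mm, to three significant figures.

d_o = 155 mm

τ_allow = 412/1.9 = 216.8 MPa.
For a hollow shaft τ = 16T/[πd_o³(1−k⁴)] with k = 0.45, so 1−k⁴ = 0.9590.
d_o³ = 16T/[π τ_allow (1−k⁴)] = 16×1.5100×10^8/(π×216.8×0.9590) = 3.698×10^6 mm³.
d_o = 154.6 mm.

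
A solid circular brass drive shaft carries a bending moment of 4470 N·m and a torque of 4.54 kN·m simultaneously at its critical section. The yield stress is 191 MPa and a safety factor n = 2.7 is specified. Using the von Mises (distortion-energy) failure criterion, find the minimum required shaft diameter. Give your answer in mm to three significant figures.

σ_allow = σ_y/n = 191/2.7 = 70.74 MPa.
For a solid shaft σ_b = 32M/(πd³) and τ = 16T/(πd³), so the von Mises stress is σ' = (16/πd³)·√(4M²+3T²).
√(4M²+3T²) = √(4×(4.470×10^6)² + 3×(4.540×10^6)²) = 1.191×10^7 N·mm.
d³ = 16×1.191×10^7/(π×70.74) = 857200 mm³.
d = 94.99 mm.

d = 95.0 mm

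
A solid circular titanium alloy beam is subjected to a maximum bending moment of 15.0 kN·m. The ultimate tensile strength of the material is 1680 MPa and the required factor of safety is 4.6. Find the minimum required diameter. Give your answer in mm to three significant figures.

σ_allow = 1680/4.6 = 365.2 MPa.
For a solid circular section σ = 32M/(πd³), so d³ = 32M/(π σ_allow) = 32×1.5000×10^7/(π×365.2) = 418400 mm³.
d = 74.79 mm.

d = 74.8 mm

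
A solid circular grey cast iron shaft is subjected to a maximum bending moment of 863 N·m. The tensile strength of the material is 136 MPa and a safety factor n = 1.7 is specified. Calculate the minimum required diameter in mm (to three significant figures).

σ_allow = 136/1.7 = 80.00 MPa.
For a solid circular section σ = 32M/(πd³), so d³ = 32M/(π σ_allow) = 32×863000/(π×80.00) = 109900 mm³.
d = 47.90 mm.

d = 47.9 mm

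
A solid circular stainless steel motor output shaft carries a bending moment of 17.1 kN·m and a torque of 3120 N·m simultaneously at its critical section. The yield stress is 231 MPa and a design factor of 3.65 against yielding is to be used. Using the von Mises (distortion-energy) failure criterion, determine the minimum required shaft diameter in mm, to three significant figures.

σ_allow = σ_y/n = 231/3.65 = 63.29 MPa.
For a solid shaft σ_b = 32M/(πd³) and τ = 16T/(πd³), so the von Mises stress is σ' = (16/πd³)·√(4M²+3T²).
√(4M²+3T²) = √(4×(1.710×10^7)² + 3×(3.120×10^6)²) = 3.462×10^7 N·mm.
d³ = 16×3.462×10^7/(π×63.29) = 2.786×10^6 mm³.
d = 140.7 mm.

d = 141 mm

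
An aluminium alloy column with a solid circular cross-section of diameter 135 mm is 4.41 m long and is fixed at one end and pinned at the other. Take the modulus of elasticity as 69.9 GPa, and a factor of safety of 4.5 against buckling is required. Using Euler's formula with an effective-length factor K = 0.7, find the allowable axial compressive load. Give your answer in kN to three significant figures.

P_allow = 262 kN

I = πd⁴/64 = π×135⁴/64 = 1.630×10^7 mm⁴.
Effective length L_e = KL = 0.7×4.41 m = 3087 mm.
Euler critical load P_cr = π²EI/L_e² = π²×69900×1.630×10^7/3087² = 1.180×10^6 N.
P_allow = P_cr/n = 1.180×10^6/4.5 = 262300 N.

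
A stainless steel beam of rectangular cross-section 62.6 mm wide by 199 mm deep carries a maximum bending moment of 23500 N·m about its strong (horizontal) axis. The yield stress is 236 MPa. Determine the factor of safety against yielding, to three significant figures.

Section modulus S = bh²/6 = 62.6×199²/6 = 413200 mm³.
σ = M/S = 2.3500×10^7/413200 = 56.88 MPa.
n = 236/56.88 = 4.149.

n = 4.15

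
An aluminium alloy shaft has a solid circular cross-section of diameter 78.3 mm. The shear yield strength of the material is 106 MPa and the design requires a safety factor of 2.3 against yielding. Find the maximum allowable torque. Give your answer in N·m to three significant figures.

τ_allow = 106/2.3 = 46.09 MPa.
For a solid shaft T_allow = τ_allow·πd³/16; πd³/16 = π×78.3³/16 = 94260 mm³.
T_allow = 46.09×94260 = 4.344×10^6 N·mm = 4344 N·m.

T_allow = 4340 N·m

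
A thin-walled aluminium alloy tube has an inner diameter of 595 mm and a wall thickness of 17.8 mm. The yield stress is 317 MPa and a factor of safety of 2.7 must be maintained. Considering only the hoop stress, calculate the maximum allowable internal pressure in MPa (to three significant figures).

p_allow = 7.02 MPa

σ_allow = 317/2.7 = 117.4 MPa.
σ_h = pD/(2t) → p_allow = 2σ_allow t/D = 2×117.4×17.8/595 = 7.025 MPa.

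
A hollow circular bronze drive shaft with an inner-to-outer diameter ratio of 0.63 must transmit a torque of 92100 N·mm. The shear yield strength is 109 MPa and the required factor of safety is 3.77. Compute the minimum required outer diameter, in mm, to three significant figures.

d_o = 26.8 mm

τ_allow = 109/3.77 = 28.91 MPa.
For a hollow shaft τ = 16T/[πd_o³(1−k⁴)] with k = 0.63, so 1−k⁴ = 0.8425.
d_o³ = 16T/[π τ_allow (1−k⁴)] = 16×92100/(π×28.91×0.8425) = 19260 mm³.
d_o = 26.80 mm.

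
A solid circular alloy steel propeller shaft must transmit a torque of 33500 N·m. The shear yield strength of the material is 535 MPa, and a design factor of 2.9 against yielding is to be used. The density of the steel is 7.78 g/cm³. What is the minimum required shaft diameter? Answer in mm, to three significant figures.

d = 97.4 mm

Allowable shear stress τ_allow = 535/2.9 = 184.5 MPa.
For a solid shaft τ = 16T/(πd³), so d³ = 16T/(π τ_allow) = 16×3.3500×10^7/(π×184.5) = 924800 mm³.
d = (924800)^(1/3) = 97.43 mm.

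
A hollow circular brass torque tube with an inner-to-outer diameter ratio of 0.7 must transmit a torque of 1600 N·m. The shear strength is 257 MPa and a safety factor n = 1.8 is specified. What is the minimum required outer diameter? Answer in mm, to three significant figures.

τ_allow = 257/1.8 = 142.8 MPa.
For a hollow shaft τ = 16T/[πd_o³(1−k⁴)] with k = 0.7, so 1−k⁴ = 0.7599.
d_o³ = 16T/[π τ_allow (1−k⁴)] = 16×1600000/(π×142.8×0.7599) = 75110 mm³.
d_o = 42.19 mm.

d_o = 42.2 mm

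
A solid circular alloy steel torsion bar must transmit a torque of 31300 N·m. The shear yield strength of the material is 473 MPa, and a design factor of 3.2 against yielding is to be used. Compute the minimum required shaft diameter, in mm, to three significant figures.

d = 103 mm

Allowable shear stress τ_allow = 473/3.2 = 147.8 MPa.
For a solid shaft τ = 16T/(πd³), so d³ = 16T/(π τ_allow) = 16×3.1300×10^7/(π×147.8) = 1.078×10^6 mm³.
d = (1.078×10^6)^(1/3) = 102.5 mm.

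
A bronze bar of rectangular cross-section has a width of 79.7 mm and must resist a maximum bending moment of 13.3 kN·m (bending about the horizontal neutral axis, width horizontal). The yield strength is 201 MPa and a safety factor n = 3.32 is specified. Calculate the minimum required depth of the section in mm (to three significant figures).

σ_allow = 201/3.32 = 60.54 MPa.
For a rectangular section σ = 6M/(bh²), so h² = 6M/(b σ_allow) = 6×1.3300×10^7/(79.7×60.54) = 16540 mm².
h = 128.6 mm.

h = 129 mm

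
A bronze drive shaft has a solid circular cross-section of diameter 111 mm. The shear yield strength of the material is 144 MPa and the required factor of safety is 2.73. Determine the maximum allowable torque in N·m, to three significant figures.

T_allow = 14200 N·m

τ_allow = 144/2.73 = 52.75 MPa.
For a solid shaft T_allow = τ_allow·πd³/16; πd³/16 = π×111³/16 = 268500 mm³.
T_allow = 52.75×268500 = 1.416×10^7 N·mm = 14160 N·m.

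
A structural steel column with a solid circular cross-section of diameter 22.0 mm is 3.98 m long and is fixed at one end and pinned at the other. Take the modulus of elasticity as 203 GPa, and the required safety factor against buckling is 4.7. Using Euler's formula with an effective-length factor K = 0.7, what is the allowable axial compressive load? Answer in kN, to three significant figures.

I = πd⁴/64 = π×22.0⁴/64 = 11500 mm⁴.
Effective length L_e = KL = 0.7×3.98 m = 2786 mm.
Euler critical load P_cr = π²EI/L_e² = π²×203000×11500/2786² = 2968 N.
P_allow = P_cr/n = 2968/4.7 = 631.5 N.

P_allow = 0.632 kN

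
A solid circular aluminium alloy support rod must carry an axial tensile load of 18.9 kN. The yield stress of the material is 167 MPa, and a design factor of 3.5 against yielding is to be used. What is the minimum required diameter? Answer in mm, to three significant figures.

Allowable stress σ_allow = 167/3.5 = 47.71 MPa.
Required area A = F/σ_allow = 18900/47.71 = 396.1 mm².
A = πd²/4 → d = √(4A/π) = 22.46 mm.

d = 22.5 mm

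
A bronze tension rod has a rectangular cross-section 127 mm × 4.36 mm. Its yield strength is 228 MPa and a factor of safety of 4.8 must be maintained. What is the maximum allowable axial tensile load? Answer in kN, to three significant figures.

σ_allow = 228/4.8 = 47.50 MPa.
A = 127×4.36 = 553.7 mm².
F_allow = σ_allow × A = 47.50×553.7 = 26300 N.

F_allow = 26.3 kN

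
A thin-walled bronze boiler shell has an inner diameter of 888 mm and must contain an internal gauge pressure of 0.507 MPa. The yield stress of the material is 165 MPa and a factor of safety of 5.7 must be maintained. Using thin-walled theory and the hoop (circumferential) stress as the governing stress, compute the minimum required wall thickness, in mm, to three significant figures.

t = 7.78 mm

σ_allow = 165/5.7 = 28.95 MPa.
Hoop stress σ_h = pD/(2t), so t = pD/(2σ_allow) = 0.507×888/(2×28.95) = 7.776 mm.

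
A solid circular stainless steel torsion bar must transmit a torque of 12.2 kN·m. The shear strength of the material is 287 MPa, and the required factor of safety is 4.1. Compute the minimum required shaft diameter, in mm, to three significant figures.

d = 96.1 mm

Allowable shear stress τ_allow = 287/4.1 = 70.00 MPa.
For a solid shaft τ = 16T/(πd³), so d³ = 16T/(π τ_allow) = 16×1.2200×10^7/(π×70.00) = 887600 mm³.
d = (887600)^(1/3) = 96.10 mm.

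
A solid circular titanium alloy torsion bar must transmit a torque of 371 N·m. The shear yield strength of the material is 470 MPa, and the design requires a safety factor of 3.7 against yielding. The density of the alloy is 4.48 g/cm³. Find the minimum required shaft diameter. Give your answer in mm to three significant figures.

d = 24.6 mm

Allowable shear stress τ_allow = 470/3.7 = 127.0 MPa.
For a solid shaft τ = 16T/(πd³), so d³ = 16T/(π τ_allow) = 16×371000/(π×127.0) = 14870 mm³.
d = (14870)^(1/3) = 24.59 mm.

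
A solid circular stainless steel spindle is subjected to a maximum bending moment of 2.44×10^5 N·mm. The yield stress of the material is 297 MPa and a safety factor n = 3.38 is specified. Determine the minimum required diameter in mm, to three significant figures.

σ_allow = 297/3.38 = 87.87 MPa.
For a solid circular section σ = 32M/(πd³), so d³ = 32M/(π σ_allow) = 32×244000/(π×87.87) = 28280 mm³.
d = 30.47 mm.

d = 30.5 mm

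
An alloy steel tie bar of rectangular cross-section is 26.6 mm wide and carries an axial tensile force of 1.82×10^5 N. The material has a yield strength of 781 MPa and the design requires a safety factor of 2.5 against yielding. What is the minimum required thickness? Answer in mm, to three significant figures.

σ_allow = 781/2.5 = 312.4 MPa.
Required area A = F/σ_allow = 182000/312.4 = 582.6 mm².
t = A/w = 582.6/26.6 = 21.90 mm.

t = 21.9 mm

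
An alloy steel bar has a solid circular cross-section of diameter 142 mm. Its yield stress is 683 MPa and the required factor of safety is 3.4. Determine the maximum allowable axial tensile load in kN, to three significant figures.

σ_allow = 683/3.4 = 200.9 MPa.
A = πd²/4 = π×142²/4 = 15840 mm².
F_allow = σ_allow × A = 200.9×15840 = 3.181×10^6 N.

F_allow = 3180 kN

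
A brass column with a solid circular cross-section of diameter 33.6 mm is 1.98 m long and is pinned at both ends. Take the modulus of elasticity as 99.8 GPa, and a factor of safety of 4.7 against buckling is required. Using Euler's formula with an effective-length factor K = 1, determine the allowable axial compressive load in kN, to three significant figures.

P_allow = 3.34 kN

I = πd⁴/64 = π×33.6⁴/64 = 62560 mm⁴.
Effective length L_e = KL = 1×1.98 m = 1980 mm.
Euler critical load P_cr = π²EI/L_e² = π²×99800×62560/1980² = 15720 N.
P_allow = P_cr/n = 15720/4.7 = 3344 N.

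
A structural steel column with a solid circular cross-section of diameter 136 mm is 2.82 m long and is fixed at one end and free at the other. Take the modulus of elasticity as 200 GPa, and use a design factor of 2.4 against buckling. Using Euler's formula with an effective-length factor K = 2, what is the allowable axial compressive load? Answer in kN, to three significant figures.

I = πd⁴/64 = π×136⁴/64 = 1.679×10^7 mm⁴.
Effective length L_e = KL = 2×2.82 m = 5640 mm.
Euler critical load P_cr = π²EI/L_e² = π²×200000×1.679×10^7/5640² = 1.042×10^6 N.
P_allow = P_cr/n = 1.042×10^6/2.4 = 434200 N.

P_allow = 434 kN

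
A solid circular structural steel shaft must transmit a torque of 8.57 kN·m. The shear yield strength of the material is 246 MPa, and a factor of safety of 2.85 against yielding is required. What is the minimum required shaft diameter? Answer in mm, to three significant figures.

d = 79.7 mm

Allowable shear stress τ_allow = 246/2.85 = 86.32 MPa.
For a solid shaft τ = 16T/(πd³), so d³ = 16T/(π τ_allow) = 16×8570000/(π×86.32) = 505700 mm³.
d = (505700)^(1/3) = 79.67 mm.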